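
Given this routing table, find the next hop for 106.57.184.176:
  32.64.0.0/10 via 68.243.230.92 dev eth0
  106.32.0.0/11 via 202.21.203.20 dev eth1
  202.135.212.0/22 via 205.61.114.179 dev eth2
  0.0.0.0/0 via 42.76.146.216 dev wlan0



Longest prefix match for 106.57.184.176:
  /10 32.64.0.0: no
  /11 106.32.0.0: MATCH
  /22 202.135.212.0: no
  /0 0.0.0.0: MATCH
Selected: next-hop 202.21.203.20 via eth1 (matched /11)


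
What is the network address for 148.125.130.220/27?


IP:   10010100.01111101.10000010.11011100
Mask: 11111111.11111111.11111111.11100000
AND operation:
Net:  10010100.01111101.10000010.11000000
Network: 148.125.130.192/27


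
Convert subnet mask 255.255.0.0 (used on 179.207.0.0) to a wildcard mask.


Subnet mask: 255.255.0.0
Wildcard = 255.255.255.255 - subnet mask
255 - 255 = 0
255 - 255 = 0
255 - 0 = 255
255 - 0 = 255
Wildcard: 0.0.255.255


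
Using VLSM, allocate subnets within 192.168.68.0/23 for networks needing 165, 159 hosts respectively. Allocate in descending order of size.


165 hosts -> /24 (254 usable): 192.168.68.0/24
159 hosts -> /24 (254 usable): 192.168.69.0/24
Allocation: 192.168.68.0/24 (165 hosts, 254 usable); 192.168.69.0/24 (159 hosts, 254 usable)


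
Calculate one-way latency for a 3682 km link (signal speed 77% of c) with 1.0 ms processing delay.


Speed = 0.77 * 3e5 km/s = 231000 km/s
Propagation delay = 3682 / 231000 = 0.0159 s = 15.9394 ms
Processing delay = 1.0 ms
Total one-way latency = 16.9394 ms


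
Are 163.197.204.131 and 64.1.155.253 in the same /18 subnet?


Mask: 255.255.192.0
163.197.204.131 AND mask = 163.197.192.0
64.1.155.253 AND mask = 64.1.128.0
No, different subnets (163.197.192.0 vs 64.1.128.0)


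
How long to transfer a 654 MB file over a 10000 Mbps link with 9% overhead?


Effective throughput = 10000 * (1 - 9/100) = 9100 Mbps
File size in Mb = 654 * 8 = 5232 Mb
Time = 5232 / 9100
Time = 0.5749 seconds


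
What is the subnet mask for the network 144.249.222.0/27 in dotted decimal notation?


/27 means 27 network bits, 5 host bits
Binary: 11111111111111111111111111100000
Mask: 255.255.255.224


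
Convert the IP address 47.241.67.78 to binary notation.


47 = 00101111
241 = 11110001
67 = 01000011
78 = 01001110
Binary: 00101111.11110001.01000011.01001110


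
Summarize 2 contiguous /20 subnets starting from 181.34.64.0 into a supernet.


Original prefix: /20
Number of subnets: 2 = 2^1
New prefix = 20 - 1 = 19
Supernet: 181.34.64.0/19


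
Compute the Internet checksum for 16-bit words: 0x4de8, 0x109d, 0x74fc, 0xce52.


Sum all words (with carry folding):
+ 0x4de8 = 0x4de8
+ 0x109d = 0x5e85
+ 0x74fc = 0xd381
+ 0xce52 = 0xa1d4
One's complement: ~0xa1d4
Checksum = 0x5e2b


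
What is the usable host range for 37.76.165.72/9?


Network: 37.0.0.0
Broadcast: 37.127.255.255
First usable = network + 1
Last usable = broadcast - 1
Range: 37.0.0.1 to 37.127.255.254


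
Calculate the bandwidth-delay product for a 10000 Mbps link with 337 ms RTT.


BDP = bandwidth * RTT
= 10000 Mbps * 337 ms
= 10000 * 1e6 * 337 / 1000 bits
= 3370000000 bits
= 421250000 bytes
= 411376.9531 KB
BDP = 3370000000 bits (421250000 bytes)


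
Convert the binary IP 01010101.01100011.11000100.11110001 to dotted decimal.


01010101 = 85
01100011 = 99
11000100 = 196
11110001 = 241
IP: 85.99.196.241


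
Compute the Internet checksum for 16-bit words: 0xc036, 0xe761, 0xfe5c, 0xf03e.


Sum all words (with carry folding):
+ 0xc036 = 0xc036
+ 0xe761 = 0xa798
+ 0xfe5c = 0xa5f5
+ 0xf03e = 0x9634
One's complement: ~0x9634
Checksum = 0x69cb


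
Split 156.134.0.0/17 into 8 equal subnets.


New prefix = 17 + 3 = 20
Each subnet has 4096 addresses
  156.134.0.0/20
  156.134.16.0/20
  156.134.32.0/20
  156.134.48.0/20
  156.134.64.0/20
  156.134.80.0/20
  156.134.96.0/20
  156.134.112.0/20
Subnets: 156.134.0.0/20, 156.134.16.0/20, 156.134.32.0/20, 156.134.48.0/20, 156.134.64.0/20, 156.134.80.0/20, 156.134.96.0/20, 156.134.112.0/20


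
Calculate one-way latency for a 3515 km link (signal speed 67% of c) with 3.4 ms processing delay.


Speed = 0.67 * 3e5 km/s = 201000 km/s
Propagation delay = 3515 / 201000 = 0.0175 s = 17.4876 ms
Processing delay = 3.4 ms
Total one-way latency = 20.8876 ms


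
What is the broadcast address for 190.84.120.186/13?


Network: 190.80.0.0/13
Host bits = 19
Set all host bits to 1:
Broadcast: 190.87.255.255


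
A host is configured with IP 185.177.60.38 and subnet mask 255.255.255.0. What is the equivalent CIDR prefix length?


Binary: 11111111.11111111.11111111.00000000
Count leading 1s
Prefix: /24


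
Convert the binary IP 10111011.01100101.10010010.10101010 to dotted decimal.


10111011 = 187
01100101 = 101
10010010 = 146
10101010 = 170
IP: 187.101.146.170


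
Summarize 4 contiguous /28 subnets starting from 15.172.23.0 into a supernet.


Original prefix: /28
Number of subnets: 4 = 2^2
New prefix = 28 - 2 = 26
Supernet: 15.172.23.0/26


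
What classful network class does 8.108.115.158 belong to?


First octet: 8
Binary: 00001000
0xxxxxxx -> Class A (1-126)
Class A, default mask 255.0.0.0 (/8)


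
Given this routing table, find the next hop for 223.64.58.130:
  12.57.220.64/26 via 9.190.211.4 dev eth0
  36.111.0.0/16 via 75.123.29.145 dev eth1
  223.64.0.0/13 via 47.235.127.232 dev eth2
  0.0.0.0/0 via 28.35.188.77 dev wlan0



Longest prefix match for 223.64.58.130:
  /26 12.57.220.64: no
  /16 36.111.0.0: no
  /13 223.64.0.0: MATCH
  /0 0.0.0.0: MATCH
Selected: next-hop 47.235.127.232 via eth2 (matched /13)


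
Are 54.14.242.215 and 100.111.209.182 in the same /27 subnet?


Mask: 255.255.255.224
54.14.242.215 AND mask = 54.14.242.192
100.111.209.182 AND mask = 100.111.209.160
No, different subnets (54.14.242.192 vs 100.111.209.160)


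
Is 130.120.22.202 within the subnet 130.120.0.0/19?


Subnet network: 130.120.0.0
Test IP AND mask: 130.120.0.0
Yes, 130.120.22.202 is in 130.120.0.0/19


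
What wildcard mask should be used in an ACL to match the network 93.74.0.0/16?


Subnet mask: 255.255.0.0
Wildcard = 255.255.255.255 - subnet mask
255 - 255 = 0
255 - 255 = 0
255 - 0 = 255
255 - 0 = 255
Wildcard: 0.0.255.255


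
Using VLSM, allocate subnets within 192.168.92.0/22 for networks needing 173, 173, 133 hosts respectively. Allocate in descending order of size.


173 hosts -> /24 (254 usable): 192.168.92.0/24
173 hosts -> /24 (254 usable): 192.168.93.0/24
133 hosts -> /24 (254 usable): 192.168.94.0/24
Allocation: 192.168.92.0/24 (173 hosts, 254 usable); 192.168.93.0/24 (173 hosts, 254 usable); 192.168.94.0/24 (133 hosts, 254 usable)


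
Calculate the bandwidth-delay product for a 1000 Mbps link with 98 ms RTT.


BDP = bandwidth * RTT
= 1000 Mbps * 98 ms
= 1000 * 1e6 * 98 / 1000 bits
= 98000000 bits
= 12250000 bytes
= 11962.8906 KB
BDP = 98000000 bits (12250000 bytes)


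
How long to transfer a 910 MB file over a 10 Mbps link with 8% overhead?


Effective throughput = 10 * (1 - 8/100) = 9.2 Mbps
File size in Mb = 910 * 8 = 7280 Mb
Time = 7280 / 9.2
Time = 791.3043 seconds


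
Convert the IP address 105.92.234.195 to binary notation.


105 = 01101001
92 = 01011100
234 = 11101010
195 = 11000011
Binary: 01101001.01011100.11101010.11000011


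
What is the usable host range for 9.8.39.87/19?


Network: 9.8.32.0
Broadcast: 9.8.63.255
First usable = network + 1
Last usable = broadcast - 1
Range: 9.8.32.1 to 9.8.63.254


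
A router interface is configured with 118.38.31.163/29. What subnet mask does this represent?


/29 means 29 network bits, 3 host bits
Binary: 11111111111111111111111111111000
Mask: 255.255.255.248


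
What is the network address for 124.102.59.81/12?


IP:   01111100.01100110.00111011.01010001
Mask: 11111111.11110000.00000000.00000000
AND operation:
Net:  01111100.01100000.00000000.00000000
Network: 124.96.0.0/12


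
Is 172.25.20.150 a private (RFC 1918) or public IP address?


RFC 1918 private ranges:
  10.0.0.0/8 (10.0.0.0 - 10.255.255.255)
  172.16.0.0/12 (172.16.0.0 - 172.31.255.255)
  192.168.0.0/16 (192.168.0.0 - 192.168.255.255)
Private (in 172.16.0.0/12)


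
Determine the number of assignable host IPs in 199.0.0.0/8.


Host bits = 32 - 8 = 24
Total addresses = 2^24 = 16777216
Usable = total - 2 (network and broadcast)
Usable hosts: 16777214


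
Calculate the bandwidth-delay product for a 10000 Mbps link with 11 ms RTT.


BDP = bandwidth * RTT
= 10000 Mbps * 11 ms
= 10000 * 1e6 * 11 / 1000 bits
= 110000000 bits
= 13750000 bytes
= 13427.7344 KB
BDP = 110000000 bits (13750000 bytes)


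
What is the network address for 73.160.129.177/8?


IP:   01001001.10100000.10000001.10110001
Mask: 11111111.00000000.00000000.00000000
AND operation:
Net:  01001001.00000000.00000000.00000000
Network: 73.0.0.0/8


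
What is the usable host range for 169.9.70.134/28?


Network: 169.9.70.128
Broadcast: 169.9.70.143
First usable = network + 1
Last usable = broadcast - 1
Range: 169.9.70.129 to 169.9.70.142


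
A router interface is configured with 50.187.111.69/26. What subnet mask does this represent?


/26 means 26 network bits, 6 host bits
Binary: 11111111111111111111111111000000
Mask: 255.255.255.192


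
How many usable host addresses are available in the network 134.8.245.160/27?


Host bits = 32 - 27 = 5
Total addresses = 2^5 = 32
Usable = total - 2 (network and broadcast)
Usable hosts: 30


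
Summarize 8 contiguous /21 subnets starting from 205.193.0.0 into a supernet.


Original prefix: /21
Number of subnets: 8 = 2^3
New prefix = 21 - 3 = 18
Supernet: 205.193.0.0/18


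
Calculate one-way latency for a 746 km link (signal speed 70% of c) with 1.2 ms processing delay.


Speed = 0.7 * 3e5 km/s = 210000 km/s
Propagation delay = 746 / 210000 = 0.0036 s = 3.5524 ms
Processing delay = 1.2 ms
Total one-way latency = 4.7524 ms


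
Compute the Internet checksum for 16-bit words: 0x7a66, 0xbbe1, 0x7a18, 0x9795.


Sum all words (with carry folding):
+ 0x7a66 = 0x7a66
+ 0xbbe1 = 0x3648
+ 0x7a18 = 0xb060
+ 0x9795 = 0x47f6
One's complement: ~0x47f6
Checksum = 0xb809


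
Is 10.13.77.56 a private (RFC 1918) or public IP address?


RFC 1918 private ranges:
  10.0.0.0/8 (10.0.0.0 - 10.255.255.255)
  172.16.0.0/12 (172.16.0.0 - 172.31.255.255)
  192.168.0.0/16 (192.168.0.0 - 192.168.255.255)
Private (in 10.0.0.0/8)


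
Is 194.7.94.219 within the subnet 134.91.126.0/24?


Subnet network: 134.91.126.0
Test IP AND mask: 194.7.94.0
No, 194.7.94.219 is not in 134.91.126.0/24


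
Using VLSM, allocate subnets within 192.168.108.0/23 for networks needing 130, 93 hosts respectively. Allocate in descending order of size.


130 hosts -> /24 (254 usable): 192.168.108.0/24
93 hosts -> /25 (126 usable): 192.168.109.0/25
Allocation: 192.168.108.0/24 (130 hosts, 254 usable); 192.168.109.0/25 (93 hosts, 126 usable)


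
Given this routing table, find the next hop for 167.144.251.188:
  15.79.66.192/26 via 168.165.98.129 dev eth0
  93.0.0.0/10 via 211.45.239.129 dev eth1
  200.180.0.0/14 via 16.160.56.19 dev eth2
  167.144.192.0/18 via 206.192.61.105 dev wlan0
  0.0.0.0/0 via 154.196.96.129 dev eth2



Longest prefix match for 167.144.251.188:
  /26 15.79.66.192: no
  /10 93.0.0.0: no
  /14 200.180.0.0: no
  /18 167.144.192.0: MATCH
  /0 0.0.0.0: MATCH
Selected: next-hop 206.192.61.105 via wlan0 (matched /18)


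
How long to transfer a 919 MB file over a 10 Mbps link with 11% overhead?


Effective throughput = 10 * (1 - 11/100) = 8.9 Mbps
File size in Mb = 919 * 8 = 7352 Mb
Time = 7352 / 8.9
Time = 826.0674 seconds


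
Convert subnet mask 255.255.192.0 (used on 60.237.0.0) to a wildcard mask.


Subnet mask: 255.255.192.0
Wildcard = 255.255.255.255 - subnet mask
255 - 255 = 0
255 - 255 = 0
255 - 192 = 63
255 - 0 = 255
Wildcard: 0.0.63.255


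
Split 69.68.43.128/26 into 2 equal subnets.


New prefix = 26 + 1 = 27
Each subnet has 32 addresses
  69.68.43.128/27
  69.68.43.160/27
Subnets: 69.68.43.128/27, 69.68.43.160/27


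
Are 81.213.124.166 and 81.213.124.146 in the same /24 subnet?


Mask: 255.255.255.0
81.213.124.166 AND mask = 81.213.124.0
81.213.124.146 AND mask = 81.213.124.0
Yes, same subnet (81.213.124.0)


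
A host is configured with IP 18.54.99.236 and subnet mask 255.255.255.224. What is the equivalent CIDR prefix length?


Binary: 11111111.11111111.11111111.11100000
Count leading 1s
Prefix: /27


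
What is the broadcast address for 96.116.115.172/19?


Network: 96.116.96.0/19
Host bits = 13
Set all host bits to 1:
Broadcast: 96.116.127.255


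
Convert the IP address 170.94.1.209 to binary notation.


170 = 10101010
94 = 01011110
1 = 00000001
209 = 11010001
Binary: 10101010.01011110.00000001.11010001


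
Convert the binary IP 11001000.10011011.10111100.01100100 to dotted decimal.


11001000 = 200
10011011 = 155
10111100 = 188
01100100 = 100
IP: 200.155.188.100


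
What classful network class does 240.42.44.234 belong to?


First octet: 240
Binary: 11110000
1111xxxx -> Class E (240-255)
Class E (reserved), default mask N/A


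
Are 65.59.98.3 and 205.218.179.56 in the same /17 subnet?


Mask: 255.255.128.0
65.59.98.3 AND mask = 65.59.0.0
205.218.179.56 AND mask = 205.218.128.0
No, different subnets (65.59.0.0 vs 205.218.128.0)


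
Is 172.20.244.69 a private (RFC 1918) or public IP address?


RFC 1918 private ranges:
  10.0.0.0/8 (10.0.0.0 - 10.255.255.255)
  172.16.0.0/12 (172.16.0.0 - 172.31.255.255)
  192.168.0.0/16 (192.168.0.0 - 192.168.255.255)
Private (in 172.16.0.0/12)


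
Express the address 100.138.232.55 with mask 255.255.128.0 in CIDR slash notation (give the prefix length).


Binary: 11111111.11111111.10000000.00000000
Count leading 1s
Prefix: /17


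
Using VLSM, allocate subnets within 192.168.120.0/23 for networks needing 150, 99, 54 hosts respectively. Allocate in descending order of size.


150 hosts -> /24 (254 usable): 192.168.120.0/24
99 hosts -> /25 (126 usable): 192.168.121.0/25
54 hosts -> /26 (62 usable): 192.168.121.128/26
Allocation: 192.168.120.0/24 (150 hosts, 254 usable); 192.168.121.0/25 (99 hosts, 126 usable); 192.168.121.128/26 (54 hosts, 62 usable)


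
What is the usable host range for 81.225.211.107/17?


Network: 81.225.128.0
Broadcast: 81.225.255.255
First usable = network + 1
Last usable = broadcast - 1
Range: 81.225.128.1 to 81.225.255.254


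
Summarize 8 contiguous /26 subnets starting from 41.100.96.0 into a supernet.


Original prefix: /26
Number of subnets: 8 = 2^3
New prefix = 26 - 3 = 23
Supernet: 41.100.96.0/23


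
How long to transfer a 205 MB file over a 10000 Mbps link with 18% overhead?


Effective throughput = 10000 * (1 - 18/100) = 8200 Mbps
File size in Mb = 205 * 8 = 1640 Mb
Time = 1640 / 8200
Time = 0.2 seconds


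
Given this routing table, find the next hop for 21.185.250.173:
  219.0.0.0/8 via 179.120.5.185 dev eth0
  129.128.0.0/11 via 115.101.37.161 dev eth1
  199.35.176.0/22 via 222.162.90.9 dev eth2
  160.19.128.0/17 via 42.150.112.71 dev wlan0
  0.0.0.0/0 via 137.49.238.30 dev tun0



Longest prefix match for 21.185.250.173:
  /8 219.0.0.0: no
  /11 129.128.0.0: no
  /22 199.35.176.0: no
  /17 160.19.128.0: no
  /0 0.0.0.0: MATCH
Selected: next-hop 137.49.238.30 via tun0 (matched /0)


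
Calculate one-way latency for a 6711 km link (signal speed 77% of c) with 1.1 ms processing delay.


Speed = 0.77 * 3e5 km/s = 231000 km/s
Propagation delay = 6711 / 231000 = 0.0291 s = 29.0519 ms
Processing delay = 1.1 ms
Total one-way latency = 30.1519 ms


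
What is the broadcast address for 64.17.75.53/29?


Network: 64.17.75.48/29
Host bits = 3
Set all host bits to 1:
Broadcast: 64.17.75.55


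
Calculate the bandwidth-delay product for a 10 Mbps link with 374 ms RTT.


BDP = bandwidth * RTT
= 10 Mbps * 374 ms
= 10 * 1e6 * 374 / 1000 bits
= 3740000 bits
= 467500 bytes
= 456.543 KB
BDP = 3740000 bits (467500 bytes)


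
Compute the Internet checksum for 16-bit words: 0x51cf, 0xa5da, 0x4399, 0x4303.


Sum all words (with carry folding):
+ 0x51cf = 0x51cf
+ 0xa5da = 0xf7a9
+ 0x4399 = 0x3b43
+ 0x4303 = 0x7e46
One's complement: ~0x7e46
Checksum = 0x81b9


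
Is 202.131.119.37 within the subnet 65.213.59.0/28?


Subnet network: 65.213.59.0
Test IP AND mask: 202.131.119.32
No, 202.131.119.37 is not in 65.213.59.0/28


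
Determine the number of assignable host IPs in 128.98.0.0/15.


Host bits = 32 - 15 = 17
Total addresses = 2^17 = 131072
Usable = total - 2 (network and broadcast)
Usable hosts: 131070


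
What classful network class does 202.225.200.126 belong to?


First octet: 202
Binary: 11001010
110xxxxx -> Class C (192-223)
Class C, default mask 255.255.255.0 (/24)


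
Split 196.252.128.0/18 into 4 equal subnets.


New prefix = 18 + 2 = 20
Each subnet has 4096 addresses
  196.252.128.0/20
  196.252.144.0/20
  196.252.160.0/20
  196.252.176.0/20
Subnets: 196.252.128.0/20, 196.252.144.0/20, 196.252.160.0/20, 196.252.176.0/20


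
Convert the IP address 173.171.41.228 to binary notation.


173 = 10101101
171 = 10101011
41 = 00101001
228 = 11100100
Binary: 10101101.10101011.00101001.11100100


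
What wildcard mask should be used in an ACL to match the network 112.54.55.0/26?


Subnet mask: 255.255.255.192
Wildcard = 255.255.255.255 - subnet mask
255 - 255 = 0
255 - 255 = 0
255 - 255 = 0
255 - 192 = 63
Wildcard: 0.0.0.63


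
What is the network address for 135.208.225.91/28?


IP:   10000111.11010000.11100001.01011011
Mask: 11111111.11111111.11111111.11110000
AND operation:
Net:  10000111.11010000.11100001.01010000
Network: 135.208.225.80/28


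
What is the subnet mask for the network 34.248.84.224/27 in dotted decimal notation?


/27 means 27 network bits, 5 host bits
Binary: 11111111111111111111111111100000
Mask: 255.255.255.224


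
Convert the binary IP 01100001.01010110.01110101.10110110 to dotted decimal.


01100001 = 97
01010110 = 86
01110101 = 117
10110110 = 182
IP: 97.86.117.182


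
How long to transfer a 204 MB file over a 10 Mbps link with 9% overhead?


Effective throughput = 10 * (1 - 9/100) = 9.1 Mbps
File size in Mb = 204 * 8 = 1632 Mb
Time = 1632 / 9.1
Time = 179.3407 seconds


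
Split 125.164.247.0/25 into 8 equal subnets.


New prefix = 25 + 3 = 28
Each subnet has 16 addresses
  125.164.247.0/28
  125.164.247.16/28
  125.164.247.32/28
  125.164.247.48/28
  125.164.247.64/28
  125.164.247.80/28
  125.164.247.96/28
  125.164.247.112/28
Subnets: 125.164.247.0/28, 125.164.247.16/28, 125.164.247.32/28, 125.164.247.48/28, 125.164.247.64/28, 125.164.247.80/28, 125.164.247.96/28, 125.164.247.112/28


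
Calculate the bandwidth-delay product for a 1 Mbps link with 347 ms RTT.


BDP = bandwidth * RTT
= 1 Mbps * 347 ms
= 1 * 1e6 * 347 / 1000 bits
= 347000 bits
= 43375 bytes
= 42.3584 KB
BDP = 347000 bits (43375 bytes)


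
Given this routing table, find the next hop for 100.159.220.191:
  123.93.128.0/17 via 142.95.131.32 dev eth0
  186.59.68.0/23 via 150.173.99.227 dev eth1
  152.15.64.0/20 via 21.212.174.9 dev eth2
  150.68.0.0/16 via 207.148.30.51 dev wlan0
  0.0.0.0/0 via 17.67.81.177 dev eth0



Longest prefix match for 100.159.220.191:
  /17 123.93.128.0: no
  /23 186.59.68.0: no
  /20 152.15.64.0: no
  /16 150.68.0.0: no
  /0 0.0.0.0: MATCH
Selected: next-hop 17.67.81.177 via eth0 (matched /0)


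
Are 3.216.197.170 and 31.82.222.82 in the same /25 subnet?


Mask: 255.255.255.128
3.216.197.170 AND mask = 3.216.197.128
31.82.222.82 AND mask = 31.82.222.0
No, different subnets (3.216.197.128 vs 31.82.222.0)


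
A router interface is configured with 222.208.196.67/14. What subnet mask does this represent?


/14 means 14 network bits, 18 host bits
Binary: 11111111111111000000000000000000
Mask: 255.252.0.0


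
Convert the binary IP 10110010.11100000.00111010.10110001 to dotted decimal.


10110010 = 178
11100000 = 224
00111010 = 58
10110001 = 177
IP: 178.224.58.177


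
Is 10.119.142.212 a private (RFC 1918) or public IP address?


RFC 1918 private ranges:
  10.0.0.0/8 (10.0.0.0 - 10.255.255.255)
  172.16.0.0/12 (172.16.0.0 - 172.31.255.255)
  192.168.0.0/16 (192.168.0.0 - 192.168.255.255)
Private (in 10.0.0.0/8)


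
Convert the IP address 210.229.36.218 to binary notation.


210 = 11010010
229 = 11100101
36 = 00100100
218 = 11011010
Binary: 11010010.11100101.00100100.11011010


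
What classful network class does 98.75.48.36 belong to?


First octet: 98
Binary: 01100010
0xxxxxxx -> Class A (1-126)
Class A, default mask 255.0.0.0 (/8)


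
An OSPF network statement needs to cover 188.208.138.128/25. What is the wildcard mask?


Subnet mask: 255.255.255.128
Wildcard = 255.255.255.255 - subnet mask
255 - 255 = 0
255 - 255 = 0
255 - 255 = 0
255 - 128 = 127
Wildcard: 0.0.0.127


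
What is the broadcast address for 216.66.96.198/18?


Network: 216.66.64.0/18
Host bits = 14
Set all host bits to 1:
Broadcast: 216.66.127.255


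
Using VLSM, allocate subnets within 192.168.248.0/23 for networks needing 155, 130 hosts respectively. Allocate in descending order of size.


155 hosts -> /24 (254 usable): 192.168.248.0/24
130 hosts -> /24 (254 usable): 192.168.249.0/24
Allocation: 192.168.248.0/24 (155 hosts, 254 usable); 192.168.249.0/24 (130 hosts, 254 usable)


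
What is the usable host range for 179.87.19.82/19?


Network: 179.87.0.0
Broadcast: 179.87.31.255
First usable = network + 1
Last usable = broadcast - 1
Range: 179.87.0.1 to 179.87.31.254


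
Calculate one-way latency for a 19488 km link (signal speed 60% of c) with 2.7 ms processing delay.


Speed = 0.6 * 3e5 km/s = 180000 km/s
Propagation delay = 19488 / 180000 = 0.1083 s = 108.2667 ms
Processing delay = 2.7 ms
Total one-way latency = 110.9667 ms


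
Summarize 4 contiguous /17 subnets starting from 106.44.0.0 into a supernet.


Original prefix: /17
Number of subnets: 4 = 2^2
New prefix = 17 - 2 = 15
Supernet: 106.44.0.0/15


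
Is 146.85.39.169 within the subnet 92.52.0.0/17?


Subnet network: 92.52.0.0
Test IP AND mask: 146.85.0.0
No, 146.85.39.169 is not in 92.52.0.0/17


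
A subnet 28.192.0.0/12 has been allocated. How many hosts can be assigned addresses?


Host bits = 32 - 12 = 20
Total addresses = 2^20 = 1048576
Usable = total - 2 (network and broadcast)
Usable hosts: 1048574


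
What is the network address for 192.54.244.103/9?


IP:   11000000.00110110.11110100.01100111
Mask: 11111111.10000000.00000000.00000000
AND operation:
Net:  11000000.00000000.00000000.00000000
Network: 192.0.0.0/9


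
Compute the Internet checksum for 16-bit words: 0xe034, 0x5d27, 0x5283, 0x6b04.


Sum all words (with carry folding):
+ 0xe034 = 0xe034
+ 0x5d27 = 0x3d5c
+ 0x5283 = 0x8fdf
+ 0x6b04 = 0xfae3
One's complement: ~0xfae3
Checksum = 0x051c


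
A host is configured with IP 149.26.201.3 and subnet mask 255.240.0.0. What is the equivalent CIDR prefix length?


Binary: 11111111.11110000.00000000.00000000
Count leading 1s
Prefix: /12


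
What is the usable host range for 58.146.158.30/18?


Network: 58.146.128.0
Broadcast: 58.146.191.255
First usable = network + 1
Last usable = broadcast - 1
Range: 58.146.128.1 to 58.146.191.254


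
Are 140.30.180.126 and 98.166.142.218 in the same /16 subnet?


Mask: 255.255.0.0
140.30.180.126 AND mask = 140.30.0.0
98.166.142.218 AND mask = 98.166.0.0
No, different subnets (140.30.0.0 vs 98.166.0.0)


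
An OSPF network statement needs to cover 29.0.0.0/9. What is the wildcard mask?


Subnet mask: 255.128.0.0
Wildcard = 255.255.255.255 - subnet mask
255 - 255 = 0
255 - 128 = 127
255 - 0 = 255
255 - 0 = 255
Wildcard: 0.127.255.255


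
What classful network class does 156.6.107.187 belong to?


First octet: 156
Binary: 10011100
10xxxxxx -> Class B (128-191)
Class B, default mask 255.255.0.0 (/16)


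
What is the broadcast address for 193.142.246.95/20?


Network: 193.142.240.0/20
Host bits = 12
Set all host bits to 1:
Broadcast: 193.142.255.255


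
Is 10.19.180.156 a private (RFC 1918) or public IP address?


RFC 1918 private ranges:
  10.0.0.0/8 (10.0.0.0 - 10.255.255.255)
  172.16.0.0/12 (172.16.0.0 - 172.31.255.255)
  192.168.0.0/16 (192.168.0.0 - 192.168.255.255)
Private (in 10.0.0.0/8)


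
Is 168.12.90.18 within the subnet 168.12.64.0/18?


Subnet network: 168.12.64.0
Test IP AND mask: 168.12.64.0
Yes, 168.12.90.18 is in 168.12.64.0/18


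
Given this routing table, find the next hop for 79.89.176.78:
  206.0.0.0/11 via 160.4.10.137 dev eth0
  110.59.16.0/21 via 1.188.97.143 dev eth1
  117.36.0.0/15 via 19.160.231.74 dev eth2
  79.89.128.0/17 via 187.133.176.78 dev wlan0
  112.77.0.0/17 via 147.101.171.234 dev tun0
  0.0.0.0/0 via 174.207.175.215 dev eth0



Longest prefix match for 79.89.176.78:
  /11 206.0.0.0: no
  /21 110.59.16.0: no
  /15 117.36.0.0: no
  /17 79.89.128.0: MATCH
  /17 112.77.0.0: no
  /0 0.0.0.0: MATCH
Selected: next-hop 187.133.176.78 via wlan0 (matched /17)


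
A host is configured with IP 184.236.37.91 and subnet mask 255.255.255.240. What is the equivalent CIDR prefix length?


Binary: 11111111.11111111.11111111.11110000
Count leading 1s
Prefix: /28


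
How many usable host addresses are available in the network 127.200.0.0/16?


Host bits = 32 - 16 = 16
Total addresses = 2^16 = 65536
Usable = total - 2 (network and broadcast)
Usable hosts: 65534


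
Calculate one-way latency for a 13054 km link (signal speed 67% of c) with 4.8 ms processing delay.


Speed = 0.67 * 3e5 km/s = 201000 km/s
Propagation delay = 13054 / 201000 = 0.0649 s = 64.9453 ms
Processing delay = 4.8 ms
Total one-way latency = 69.7453 ms


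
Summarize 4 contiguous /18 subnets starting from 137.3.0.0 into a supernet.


Original prefix: /18
Number of subnets: 4 = 2^2
New prefix = 18 - 2 = 16
Supernet: 137.3.0.0/16


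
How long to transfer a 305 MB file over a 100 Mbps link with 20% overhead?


Effective throughput = 100 * (1 - 20/100) = 80 Mbps
File size in Mb = 305 * 8 = 2440 Mb
Time = 2440 / 80
Time = 30.5 seconds


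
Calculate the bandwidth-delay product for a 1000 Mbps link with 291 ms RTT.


BDP = bandwidth * RTT
= 1000 Mbps * 291 ms
= 1000 * 1e6 * 291 / 1000 bits
= 291000000 bits
= 36375000 bytes
= 35522.4609 KB
BDP = 291000000 bits (36375000 bytes)


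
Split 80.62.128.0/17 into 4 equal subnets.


New prefix = 17 + 2 = 19
Each subnet has 8192 addresses
  80.62.128.0/19
  80.62.160.0/19
  80.62.192.0/19
  80.62.224.0/19
Subnets: 80.62.128.0/19, 80.62.160.0/19, 80.62.192.0/19, 80.62.224.0/19


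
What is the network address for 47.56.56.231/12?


IP:   00101111.00111000.00111000.11100111
Mask: 11111111.11110000.00000000.00000000
AND operation:
Net:  00101111.00110000.00000000.00000000
Network: 47.48.0.0/12


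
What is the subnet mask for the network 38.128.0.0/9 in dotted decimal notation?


/9 means 9 network bits, 23 host bits
Binary: 11111111100000000000000000000000
Mask: 255.128.0.0


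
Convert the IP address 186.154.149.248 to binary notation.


186 = 10111010
154 = 10011010
149 = 10010101
248 = 11111000
Binary: 10111010.10011010.10010101.11111000


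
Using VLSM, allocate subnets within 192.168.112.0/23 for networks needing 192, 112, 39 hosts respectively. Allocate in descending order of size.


192 hosts -> /24 (254 usable): 192.168.112.0/24
112 hosts -> /25 (126 usable): 192.168.113.0/25
39 hosts -> /26 (62 usable): 192.168.113.128/26
Allocation: 192.168.112.0/24 (192 hosts, 254 usable); 192.168.113.0/25 (112 hosts, 126 usable); 192.168.113.128/26 (39 hosts, 62 usable)


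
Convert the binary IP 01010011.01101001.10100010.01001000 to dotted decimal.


01010011 = 83
01101001 = 105
10100010 = 162
01001000 = 72
IP: 83.105.162.72


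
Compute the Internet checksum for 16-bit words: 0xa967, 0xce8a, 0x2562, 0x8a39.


Sum all words (with carry folding):
+ 0xa967 = 0xa967
+ 0xce8a = 0x77f2
+ 0x2562 = 0x9d54
+ 0x8a39 = 0x278e
One's complement: ~0x278e
Checksum = 0xd871


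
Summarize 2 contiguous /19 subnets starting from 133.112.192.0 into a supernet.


Original prefix: /19
Number of subnets: 2 = 2^1
New prefix = 19 - 1 = 18
Supernet: 133.112.192.0/18


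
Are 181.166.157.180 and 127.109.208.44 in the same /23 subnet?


Mask: 255.255.254.0
181.166.157.180 AND mask = 181.166.156.0
127.109.208.44 AND mask = 127.109.208.0
No, different subnets (181.166.156.0 vs 127.109.208.0)


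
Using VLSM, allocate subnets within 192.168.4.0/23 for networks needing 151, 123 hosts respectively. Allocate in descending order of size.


151 hosts -> /24 (254 usable): 192.168.4.0/24
123 hosts -> /25 (126 usable): 192.168.5.0/25
Allocation: 192.168.4.0/24 (151 hosts, 254 usable); 192.168.5.0/25 (123 hosts, 126 usable)


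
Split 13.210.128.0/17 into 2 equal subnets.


New prefix = 17 + 1 = 18
Each subnet has 16384 addresses
  13.210.128.0/18
  13.210.192.0/18
Subnets: 13.210.128.0/18, 13.210.192.0/18


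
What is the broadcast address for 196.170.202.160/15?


Network: 196.170.0.0/15
Host bits = 17
Set all host bits to 1:
Broadcast: 196.171.255.255


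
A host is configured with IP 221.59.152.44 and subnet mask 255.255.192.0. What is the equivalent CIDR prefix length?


Binary: 11111111.11111111.11000000.00000000
Count leading 1s
Prefix: /18


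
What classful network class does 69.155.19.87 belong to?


First octet: 69
Binary: 01000101
0xxxxxxx -> Class A (1-126)
Class A, default mask 255.0.0.0 (/8)


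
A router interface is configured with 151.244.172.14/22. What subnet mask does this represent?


/22 means 22 network bits, 10 host bits
Binary: 11111111111111111111110000000000
Mask: 255.255.252.0


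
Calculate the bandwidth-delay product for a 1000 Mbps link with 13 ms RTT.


BDP = bandwidth * RTT
= 1000 Mbps * 13 ms
= 1000 * 1e6 * 13 / 1000 bits
= 13000000 bits
= 1625000 bytes
= 1586.9141 KB
BDP = 13000000 bits (1625000 bytes)


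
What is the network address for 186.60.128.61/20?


IP:   10111010.00111100.10000000.00111101
Mask: 11111111.11111111.11110000.00000000
AND operation:
Net:  10111010.00111100.10000000.00000000
Network: 186.60.128.0/20


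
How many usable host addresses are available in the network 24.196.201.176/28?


Host bits = 32 - 28 = 4
Total addresses = 2^4 = 16
Usable = total - 2 (network and broadcast)
Usable hosts: 14


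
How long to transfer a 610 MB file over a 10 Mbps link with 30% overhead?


Effective throughput = 10 * (1 - 30/100) = 7 Mbps
File size in Mb = 610 * 8 = 4880 Mb
Time = 4880 / 7
Time = 697.1429 seconds


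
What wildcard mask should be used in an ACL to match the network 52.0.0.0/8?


Subnet mask: 255.0.0.0
Wildcard = 255.255.255.255 - subnet mask
255 - 255 = 0
255 - 0 = 255
255 - 0 = 255
255 - 0 = 255
Wildcard: 0.255.255.255


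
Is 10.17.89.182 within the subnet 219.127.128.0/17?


Subnet network: 219.127.128.0
Test IP AND mask: 10.17.0.0
No, 10.17.89.182 is not in 219.127.128.0/17


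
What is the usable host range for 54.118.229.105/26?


Network: 54.118.229.64
Broadcast: 54.118.229.127
First usable = network + 1
Last usable = broadcast - 1
Range: 54.118.229.65 to 54.118.229.126


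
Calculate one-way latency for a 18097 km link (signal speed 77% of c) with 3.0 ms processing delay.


Speed = 0.77 * 3e5 km/s = 231000 km/s
Propagation delay = 18097 / 231000 = 0.0783 s = 78.342 ms
Processing delay = 3.0 ms
Total one-way latency = 81.342 ms


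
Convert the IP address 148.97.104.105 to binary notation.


148 = 10010100
97 = 01100001
104 = 01101000
105 = 01101001
Binary: 10010100.01100001.01101000.01101001


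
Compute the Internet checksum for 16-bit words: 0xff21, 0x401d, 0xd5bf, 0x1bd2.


Sum all words (with carry folding):
+ 0xff21 = 0xff21
+ 0x401d = 0x3f3f
+ 0xd5bf = 0x14ff
+ 0x1bd2 = 0x30d1
One's complement: ~0x30d1
Checksum = 0xcf2e


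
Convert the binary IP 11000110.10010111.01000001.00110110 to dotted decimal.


11000110 = 198
10010111 = 151
01000001 = 65
00110110 = 54
IP: 198.151.65.54


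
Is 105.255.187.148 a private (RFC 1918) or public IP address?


RFC 1918 private ranges:
  10.0.0.0/8 (10.0.0.0 - 10.255.255.255)
  172.16.0.0/12 (172.16.0.0 - 172.31.255.255)
  192.168.0.0/16 (192.168.0.0 - 192.168.255.255)
Public (not in any RFC 1918 range)


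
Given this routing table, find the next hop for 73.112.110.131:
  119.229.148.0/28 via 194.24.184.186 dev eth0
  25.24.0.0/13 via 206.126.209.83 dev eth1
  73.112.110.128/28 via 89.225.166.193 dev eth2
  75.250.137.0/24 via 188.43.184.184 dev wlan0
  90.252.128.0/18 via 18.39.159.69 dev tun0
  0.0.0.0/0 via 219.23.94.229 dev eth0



Longest prefix match for 73.112.110.131:
  /28 119.229.148.0: no
  /13 25.24.0.0: no
  /28 73.112.110.128: MATCH
  /24 75.250.137.0: no
  /18 90.252.128.0: no
  /0 0.0.0.0: MATCH
Selected: next-hop 89.225.166.193 via eth2 (matched /28)


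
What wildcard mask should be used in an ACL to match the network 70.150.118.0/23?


Subnet mask: 255.255.254.0
Wildcard = 255.255.255.255 - subnet mask
255 - 255 = 0
255 - 255 = 0
255 - 254 = 1
255 - 0 = 255
Wildcard: 0.0.1.255


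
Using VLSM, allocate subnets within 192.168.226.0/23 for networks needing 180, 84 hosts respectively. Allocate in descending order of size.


180 hosts -> /24 (254 usable): 192.168.226.0/24
84 hosts -> /25 (126 usable): 192.168.227.0/25
Allocation: 192.168.226.0/24 (180 hosts, 254 usable); 192.168.227.0/25 (84 hosts, 126 usable)


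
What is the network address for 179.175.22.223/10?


IP:   10110011.10101111.00010110.11011111
Mask: 11111111.11000000.00000000.00000000
AND operation:
Net:  10110011.10000000.00000000.00000000
Network: 179.128.0.0/10


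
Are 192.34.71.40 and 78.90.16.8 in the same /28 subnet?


Mask: 255.255.255.240
192.34.71.40 AND mask = 192.34.71.32
78.90.16.8 AND mask = 78.90.16.0
No, different subnets (192.34.71.32 vs 78.90.16.0)


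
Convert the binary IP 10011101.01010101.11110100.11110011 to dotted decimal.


10011101 = 157
01010101 = 85
11110100 = 244
11110011 = 243
IP: 157.85.244.243


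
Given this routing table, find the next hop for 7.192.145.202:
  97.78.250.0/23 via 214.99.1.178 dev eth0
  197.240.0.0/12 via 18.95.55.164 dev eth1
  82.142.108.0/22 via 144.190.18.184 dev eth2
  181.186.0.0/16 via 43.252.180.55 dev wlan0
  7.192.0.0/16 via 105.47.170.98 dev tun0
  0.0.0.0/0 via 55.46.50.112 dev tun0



Longest prefix match for 7.192.145.202:
  /23 97.78.250.0: no
  /12 197.240.0.0: no
  /22 82.142.108.0: no
  /16 181.186.0.0: no
  /16 7.192.0.0: MATCH
  /0 0.0.0.0: MATCH
Selected: next-hop 105.47.170.98 via tun0 (matched /16)


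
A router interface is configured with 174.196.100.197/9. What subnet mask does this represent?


/9 means 9 network bits, 23 host bits
Binary: 11111111100000000000000000000000
Mask: 255.128.0.0


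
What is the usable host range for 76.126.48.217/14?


Network: 76.124.0.0
Broadcast: 76.127.255.255
First usable = network + 1
Last usable = broadcast - 1
Range: 76.124.0.1 to 76.127.255.254


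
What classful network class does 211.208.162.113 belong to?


First octet: 211
Binary: 11010011
110xxxxx -> Class C (192-223)
Class C, default mask 255.255.255.0 (/24)


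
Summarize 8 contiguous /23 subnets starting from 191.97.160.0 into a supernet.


Original prefix: /23
Number of subnets: 8 = 2^3
New prefix = 23 - 3 = 20
Supernet: 191.97.160.0/20


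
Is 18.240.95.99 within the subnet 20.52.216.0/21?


Subnet network: 20.52.216.0
Test IP AND mask: 18.240.88.0
No, 18.240.95.99 is not in 20.52.216.0/21


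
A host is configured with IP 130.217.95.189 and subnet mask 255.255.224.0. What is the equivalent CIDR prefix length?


Binary: 11111111.11111111.11100000.00000000
Count leading 1s
Prefix: /19


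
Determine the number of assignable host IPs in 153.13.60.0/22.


Host bits = 32 - 22 = 10
Total addresses = 2^10 = 1024
Usable = total - 2 (network and broadcast)
Usable hosts: 1022


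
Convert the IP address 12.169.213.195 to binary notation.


12 = 00001100
169 = 10101001
213 = 11010101
195 = 11000011
Binary: 00001100.10101001.11010101.11000011


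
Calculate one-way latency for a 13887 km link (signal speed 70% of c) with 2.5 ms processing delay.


Speed = 0.7 * 3e5 km/s = 210000 km/s
Propagation delay = 13887 / 210000 = 0.0661 s = 66.1286 ms
Processing delay = 2.5 ms
Total one-way latency = 68.6286 ms


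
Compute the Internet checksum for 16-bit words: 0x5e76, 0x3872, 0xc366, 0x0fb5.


Sum all words (with carry folding):
+ 0x5e76 = 0x5e76
+ 0x3872 = 0x96e8
+ 0xc366 = 0x5a4f
+ 0x0fb5 = 0x6a04
One's complement: ~0x6a04
Checksum = 0x95fb


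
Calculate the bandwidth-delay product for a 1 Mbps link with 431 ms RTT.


BDP = bandwidth * RTT
= 1 Mbps * 431 ms
= 1 * 1e6 * 431 / 1000 bits
= 431000 bits
= 53875 bytes
= 52.6123 KB
BDP = 431000 bits (53875 bytes)


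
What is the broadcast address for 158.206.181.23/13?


Network: 158.200.0.0/13
Host bits = 19
Set all host bits to 1:
Broadcast: 158.207.255.255


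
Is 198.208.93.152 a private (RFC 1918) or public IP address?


RFC 1918 private ranges:
  10.0.0.0/8 (10.0.0.0 - 10.255.255.255)
  172.16.0.0/12 (172.16.0.0 - 172.31.255.255)
  192.168.0.0/16 (192.168.0.0 - 192.168.255.255)
Public (not in any RFC 1918 range)


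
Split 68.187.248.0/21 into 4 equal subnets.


New prefix = 21 + 2 = 23
Each subnet has 512 addresses
  68.187.248.0/23
  68.187.250.0/23
  68.187.252.0/23
  68.187.254.0/23
Subnets: 68.187.248.0/23, 68.187.250.0/23, 68.187.252.0/23, 68.187.254.0/23


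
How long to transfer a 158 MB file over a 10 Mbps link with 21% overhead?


Effective throughput = 10 * (1 - 21/100) = 7.9 Mbps
File size in Mb = 158 * 8 = 1264 Mb
Time = 1264 / 7.9
Time = 160 seconds


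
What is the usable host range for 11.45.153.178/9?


Network: 11.0.0.0
Broadcast: 11.127.255.255
First usable = network + 1
Last usable = broadcast - 1
Range: 11.0.0.1 to 11.127.255.254


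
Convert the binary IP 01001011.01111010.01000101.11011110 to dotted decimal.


01001011 = 75
01111010 = 122
01000101 = 69
11011110 = 222
IP: 75.122.69.222


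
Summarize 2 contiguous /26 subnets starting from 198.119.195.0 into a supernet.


Original prefix: /26
Number of subnets: 2 = 2^1
New prefix = 26 - 1 = 25
Supernet: 198.119.195.0/25


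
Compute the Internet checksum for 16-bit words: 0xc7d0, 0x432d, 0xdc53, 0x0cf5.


Sum all words (with carry folding):
+ 0xc7d0 = 0xc7d0
+ 0x432d = 0x0afe
+ 0xdc53 = 0xe751
+ 0x0cf5 = 0xf446
One's complement: ~0xf446
Checksum = 0x0bb9


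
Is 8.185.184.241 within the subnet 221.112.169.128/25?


Subnet network: 221.112.169.128
Test IP AND mask: 8.185.184.128
No, 8.185.184.241 is not in 221.112.169.128/25


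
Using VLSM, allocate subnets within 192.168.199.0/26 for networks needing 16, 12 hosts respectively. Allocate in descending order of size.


16 hosts -> /27 (30 usable): 192.168.199.0/27
12 hosts -> /28 (14 usable): 192.168.199.32/28
Allocation: 192.168.199.0/27 (16 hosts, 30 usable); 192.168.199.32/28 (12 hosts, 14 usable)


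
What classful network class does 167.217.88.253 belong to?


First octet: 167
Binary: 10100111
10xxxxxx -> Class B (128-191)
Class B, default mask 255.255.0.0 (/16)


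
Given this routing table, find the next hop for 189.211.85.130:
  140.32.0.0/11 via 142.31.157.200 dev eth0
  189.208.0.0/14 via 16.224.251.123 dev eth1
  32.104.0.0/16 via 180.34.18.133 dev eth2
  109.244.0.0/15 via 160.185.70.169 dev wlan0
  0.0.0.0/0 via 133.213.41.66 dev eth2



Longest prefix match for 189.211.85.130:
  /11 140.32.0.0: no
  /14 189.208.0.0: MATCH
  /16 32.104.0.0: no
  /15 109.244.0.0: no
  /0 0.0.0.0: MATCH
Selected: next-hop 16.224.251.123 via eth1 (matched /14)
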